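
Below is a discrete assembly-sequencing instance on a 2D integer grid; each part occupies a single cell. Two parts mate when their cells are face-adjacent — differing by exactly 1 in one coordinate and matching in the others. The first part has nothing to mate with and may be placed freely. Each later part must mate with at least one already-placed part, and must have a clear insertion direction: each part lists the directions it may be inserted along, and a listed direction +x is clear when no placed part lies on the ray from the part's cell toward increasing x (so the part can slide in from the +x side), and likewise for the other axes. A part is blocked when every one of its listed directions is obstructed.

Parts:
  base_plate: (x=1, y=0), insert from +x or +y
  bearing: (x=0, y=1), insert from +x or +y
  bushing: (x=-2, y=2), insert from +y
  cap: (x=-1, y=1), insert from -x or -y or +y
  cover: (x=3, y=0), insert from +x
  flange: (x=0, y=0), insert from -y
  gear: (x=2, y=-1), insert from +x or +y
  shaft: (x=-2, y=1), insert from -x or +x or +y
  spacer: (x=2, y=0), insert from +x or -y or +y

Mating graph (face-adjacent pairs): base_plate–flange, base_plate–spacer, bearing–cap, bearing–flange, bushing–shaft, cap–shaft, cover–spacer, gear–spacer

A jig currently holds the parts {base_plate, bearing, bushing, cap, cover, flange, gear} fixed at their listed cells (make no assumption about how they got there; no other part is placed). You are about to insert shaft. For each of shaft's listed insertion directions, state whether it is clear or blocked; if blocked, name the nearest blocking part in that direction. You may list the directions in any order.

-x: ray from shaft(-2, 1) has no placed part ⇒ clear
+x: nearest on ray is cap@(-1, 1) ⇒ blocked
+y: nearest on ray is bushing@(-2, 2) ⇒ blocked

+x: blocked by cap; +y: blocked by bushing; -x: clear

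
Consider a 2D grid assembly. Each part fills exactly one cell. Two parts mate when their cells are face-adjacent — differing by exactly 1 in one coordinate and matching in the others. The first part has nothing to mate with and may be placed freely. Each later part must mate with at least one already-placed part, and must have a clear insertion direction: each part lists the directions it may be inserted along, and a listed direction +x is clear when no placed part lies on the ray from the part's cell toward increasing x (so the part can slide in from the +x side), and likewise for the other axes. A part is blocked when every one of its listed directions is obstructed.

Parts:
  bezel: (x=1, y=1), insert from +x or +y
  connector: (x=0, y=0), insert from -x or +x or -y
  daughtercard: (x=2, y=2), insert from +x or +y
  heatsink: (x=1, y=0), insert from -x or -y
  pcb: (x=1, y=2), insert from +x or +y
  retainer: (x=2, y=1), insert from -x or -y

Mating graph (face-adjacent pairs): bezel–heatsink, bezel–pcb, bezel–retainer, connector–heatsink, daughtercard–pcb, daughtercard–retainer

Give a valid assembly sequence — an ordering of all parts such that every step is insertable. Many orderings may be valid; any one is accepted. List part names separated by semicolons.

bezel; retainer; daughtercard; heatsink; pcb; connector

1. bezel@(1, 1) [+x clear] — {bezel}
2. retainer@(2, 1) [-y clear] — {bezel, retainer}
3. daughtercard@(2, 2) [+x clear] — {bezel, daughtercard, retainer}
4. heatsink@(1, 0) [-x clear] — {bezel, daughtercard, heatsink, retainer}
5. pcb@(1, 2) [+y clear] — {bezel, daughtercard, heatsink, pcb, retainer}
6. connector@(0, 0) [-x clear] — {bezel, connector, daughtercard, heatsink, pcb, retainer}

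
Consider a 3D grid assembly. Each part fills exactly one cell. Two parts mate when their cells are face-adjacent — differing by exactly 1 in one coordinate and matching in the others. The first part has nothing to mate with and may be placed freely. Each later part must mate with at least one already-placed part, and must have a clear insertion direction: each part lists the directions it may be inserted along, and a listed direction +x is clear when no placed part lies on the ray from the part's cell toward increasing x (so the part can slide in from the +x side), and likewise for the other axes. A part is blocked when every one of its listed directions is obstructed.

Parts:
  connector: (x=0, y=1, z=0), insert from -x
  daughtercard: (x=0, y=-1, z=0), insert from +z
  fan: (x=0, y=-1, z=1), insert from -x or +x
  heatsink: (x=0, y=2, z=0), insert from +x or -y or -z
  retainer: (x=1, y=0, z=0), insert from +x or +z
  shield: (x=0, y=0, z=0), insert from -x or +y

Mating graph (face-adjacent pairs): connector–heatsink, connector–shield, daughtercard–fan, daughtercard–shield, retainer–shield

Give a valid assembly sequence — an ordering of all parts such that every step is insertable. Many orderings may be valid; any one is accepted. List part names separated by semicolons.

1. retainer@(1, 0, 0) [+x clear] — {retainer}
2. shield@(0, 0, 0) [-x clear] — {retainer, shield}
3. daughtercard@(0, -1, 0) [+z clear] — {daughtercard, retainer, shield}
4. fan@(0, -1, 1) [-x clear] — {daughtercard, fan, retainer, shield}
5. connector@(0, 1, 0) [-x clear] — {connector, daughtercard, fan, retainer, shield}
6. heatsink@(0, 2, 0) [+x clear] — {connector, daughtercard, fan, heatsink, retainer, shield}

retainer; shield; daughtercard; fan; connector; heatsink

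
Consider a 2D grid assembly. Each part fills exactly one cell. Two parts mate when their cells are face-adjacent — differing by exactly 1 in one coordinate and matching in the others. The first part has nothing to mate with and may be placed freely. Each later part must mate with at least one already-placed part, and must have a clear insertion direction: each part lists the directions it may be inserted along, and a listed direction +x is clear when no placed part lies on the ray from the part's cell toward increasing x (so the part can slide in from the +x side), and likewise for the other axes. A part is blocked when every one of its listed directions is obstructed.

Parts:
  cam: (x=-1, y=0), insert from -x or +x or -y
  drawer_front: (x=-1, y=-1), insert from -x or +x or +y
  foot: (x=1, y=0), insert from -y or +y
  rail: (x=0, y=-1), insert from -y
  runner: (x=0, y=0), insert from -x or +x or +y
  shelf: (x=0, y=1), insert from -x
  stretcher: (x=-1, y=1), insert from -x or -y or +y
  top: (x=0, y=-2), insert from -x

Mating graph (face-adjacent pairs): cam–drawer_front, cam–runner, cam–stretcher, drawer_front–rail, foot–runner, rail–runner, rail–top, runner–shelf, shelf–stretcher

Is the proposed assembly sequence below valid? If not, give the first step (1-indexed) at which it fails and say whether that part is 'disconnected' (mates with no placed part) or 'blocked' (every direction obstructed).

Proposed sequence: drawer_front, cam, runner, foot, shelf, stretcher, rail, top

1. drawer_front@(-1, -1) [-x clear] — {drawer_front}
2. cam@(-1, 0) [-x clear] — {cam, drawer_front}
3. runner@(0, 0) [+x clear] — {cam, drawer_front, runner}
4. foot@(1, 0) [-y clear] — {cam, drawer_front, foot, runner}
5. shelf@(0, 1) [-x clear] — {cam, drawer_front, foot, runner, shelf}
6. stretcher@(-1, 1) [-x clear] — {cam, drawer_front, foot, runner, shelf, stretcher}
7. rail@(0, -1) [-y clear] — {cam, drawer_front, foot, rail, runner, shelf, stretcher}
8. top@(0, -2) [-x clear] — {cam, drawer_front, foot, rail, runner, shelf, stretcher, top}

Valid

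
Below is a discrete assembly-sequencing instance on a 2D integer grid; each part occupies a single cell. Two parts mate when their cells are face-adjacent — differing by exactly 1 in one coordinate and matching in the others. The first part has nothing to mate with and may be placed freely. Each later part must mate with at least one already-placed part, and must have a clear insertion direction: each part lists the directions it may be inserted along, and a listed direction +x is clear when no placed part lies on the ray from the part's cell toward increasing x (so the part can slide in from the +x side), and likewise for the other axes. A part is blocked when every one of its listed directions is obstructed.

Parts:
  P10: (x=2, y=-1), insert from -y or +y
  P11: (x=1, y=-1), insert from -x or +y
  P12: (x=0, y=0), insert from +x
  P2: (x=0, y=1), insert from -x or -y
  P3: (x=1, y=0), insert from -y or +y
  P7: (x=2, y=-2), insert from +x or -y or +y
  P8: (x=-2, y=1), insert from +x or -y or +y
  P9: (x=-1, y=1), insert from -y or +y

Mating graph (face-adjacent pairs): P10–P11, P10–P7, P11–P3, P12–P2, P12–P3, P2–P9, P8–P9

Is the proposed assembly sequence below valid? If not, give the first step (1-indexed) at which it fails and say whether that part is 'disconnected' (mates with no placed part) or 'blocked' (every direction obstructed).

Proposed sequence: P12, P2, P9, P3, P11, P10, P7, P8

Valid

1. P12@(0, 0) [+x clear] — {P12}
2. P2@(0, 1) [-x clear] — {P12, P2}
3. P9@(-1, 1) [-y clear] — {P12, P2, P9}
4. P3@(1, 0) [-y clear] — {P12, P2, P3, P9}
5. P11@(1, -1) [-x clear] — {P11, P12, P2, P3, P9}
6. P10@(2, -1) [-y clear] — {P10, P11, P12, P2, P3, P9}
7. P7@(2, -2) [+x clear] — {P10, P11, P12, P2, P3, P7, P9}
8. P8@(-2, 1) [-y clear] — {P10, P11, P12, P2, P3, P7, P8, P9}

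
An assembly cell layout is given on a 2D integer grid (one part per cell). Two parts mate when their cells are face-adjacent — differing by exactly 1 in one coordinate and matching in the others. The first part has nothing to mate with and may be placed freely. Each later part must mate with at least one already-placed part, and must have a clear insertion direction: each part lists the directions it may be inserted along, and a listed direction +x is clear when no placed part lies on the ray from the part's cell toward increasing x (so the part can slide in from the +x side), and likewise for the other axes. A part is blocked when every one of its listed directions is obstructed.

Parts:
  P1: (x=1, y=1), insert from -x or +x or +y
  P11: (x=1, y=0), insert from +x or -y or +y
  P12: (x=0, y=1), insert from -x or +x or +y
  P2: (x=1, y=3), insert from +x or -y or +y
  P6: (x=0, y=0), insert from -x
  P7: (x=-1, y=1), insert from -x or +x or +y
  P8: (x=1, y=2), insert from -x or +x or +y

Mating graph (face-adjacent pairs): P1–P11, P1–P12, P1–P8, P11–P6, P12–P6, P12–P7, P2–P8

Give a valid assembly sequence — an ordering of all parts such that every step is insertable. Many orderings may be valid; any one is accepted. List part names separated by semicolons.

P11; P6; P12; P7; P1; P8; P2

1. P11@(1, 0) [+x clear] — {P11}
2. P6@(0, 0) [-x clear] — {P11, P6}
3. P12@(0, 1) [-x clear] — {P11, P12, P6}
4. P7@(-1, 1) [-x clear] — {P11, P12, P6, P7}
5. P1@(1, 1) [+x clear] — {P1, P11, P12, P6, P7}
6. P8@(1, 2) [-x clear] — {P1, P11, P12, P6, P7, P8}
7. P2@(1, 3) [+x clear] — {P1, P11, P12, P2, P6, P7, P8}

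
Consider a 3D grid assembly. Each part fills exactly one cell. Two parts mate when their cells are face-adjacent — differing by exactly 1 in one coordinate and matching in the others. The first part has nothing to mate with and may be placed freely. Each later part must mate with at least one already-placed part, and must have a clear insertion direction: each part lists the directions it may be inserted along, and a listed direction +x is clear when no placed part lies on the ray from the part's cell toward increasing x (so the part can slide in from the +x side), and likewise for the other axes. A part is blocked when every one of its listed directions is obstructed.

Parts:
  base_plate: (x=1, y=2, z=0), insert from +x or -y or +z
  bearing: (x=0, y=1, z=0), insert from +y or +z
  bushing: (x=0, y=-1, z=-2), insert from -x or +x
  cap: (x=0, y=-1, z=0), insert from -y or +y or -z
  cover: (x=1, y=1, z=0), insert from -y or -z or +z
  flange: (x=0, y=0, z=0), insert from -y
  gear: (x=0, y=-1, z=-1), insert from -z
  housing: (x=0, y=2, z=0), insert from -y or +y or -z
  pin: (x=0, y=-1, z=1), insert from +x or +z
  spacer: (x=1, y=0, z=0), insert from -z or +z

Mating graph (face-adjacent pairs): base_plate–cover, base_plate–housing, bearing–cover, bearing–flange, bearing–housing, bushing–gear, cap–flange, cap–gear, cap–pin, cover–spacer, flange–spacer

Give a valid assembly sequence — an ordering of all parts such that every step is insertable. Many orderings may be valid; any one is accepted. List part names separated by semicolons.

spacer; flange; cap; pin; cover; gear; bushing; bearing; housing; base_plate

1. spacer@(1, 0, 0) [-z clear] — {spacer}
2. flange@(0, 0, 0) [-y clear] — {flange, spacer}
3. cap@(0, -1, 0) [-y clear] — {cap, flange, spacer}
4. pin@(0, -1, 1) [+x clear] — {cap, flange, pin, spacer}
5. cover@(1, 1, 0) [-z clear] — {cap, cover, flange, pin, spacer}
6. gear@(0, -1, -1) [-z clear] — {cap, cover, flange, gear, pin, spacer}
7. bushing@(0, -1, -2) [-x clear] — {bushing, cap, cover, flange, gear, pin, spacer}
8. bearing@(0, 1, 0) [+y clear] — {bearing, bushing, cap, cover, flange, gear, pin, spacer}
9. housing@(0, 2, 0) [+y clear] — {bearing, bushing, cap, cover, flange, gear, housing, pin, spacer}
10. base_plate@(1, 2, 0) [+x clear] — {base_plate, bearing, bushing, cap, cover, flange, gear, housing, pin, spacer}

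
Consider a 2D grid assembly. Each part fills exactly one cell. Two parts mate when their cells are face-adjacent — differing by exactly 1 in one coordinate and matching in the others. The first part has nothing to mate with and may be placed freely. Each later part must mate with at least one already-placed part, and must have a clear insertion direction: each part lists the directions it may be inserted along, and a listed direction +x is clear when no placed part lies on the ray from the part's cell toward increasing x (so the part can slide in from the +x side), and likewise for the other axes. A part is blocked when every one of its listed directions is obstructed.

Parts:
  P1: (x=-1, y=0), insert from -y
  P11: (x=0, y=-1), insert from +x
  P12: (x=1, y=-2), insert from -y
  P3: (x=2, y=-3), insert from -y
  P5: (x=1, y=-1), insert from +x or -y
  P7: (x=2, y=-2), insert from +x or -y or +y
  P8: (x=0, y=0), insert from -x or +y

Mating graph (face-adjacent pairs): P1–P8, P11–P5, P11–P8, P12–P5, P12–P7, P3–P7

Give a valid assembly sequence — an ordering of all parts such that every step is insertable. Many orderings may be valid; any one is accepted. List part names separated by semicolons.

1. P8@(0, 0) [-x clear] — {P8}
2. P1@(-1, 0) [-y clear] — {P1, P8}
3. P11@(0, -1) [+x clear] — {P1, P11, P8}
4. P5@(1, -1) [+x clear] — {P1, P11, P5, P8}
5. P12@(1, -2) [-y clear] — {P1, P11, P12, P5, P8}
6. P7@(2, -2) [+x clear] — {P1, P11, P12, P5, P7, P8}
7. P3@(2, -3) [-y clear] — {P1, P11, P12, P3, P5, P7, P8}

P8; P1; P11; P5; P12; P7; P3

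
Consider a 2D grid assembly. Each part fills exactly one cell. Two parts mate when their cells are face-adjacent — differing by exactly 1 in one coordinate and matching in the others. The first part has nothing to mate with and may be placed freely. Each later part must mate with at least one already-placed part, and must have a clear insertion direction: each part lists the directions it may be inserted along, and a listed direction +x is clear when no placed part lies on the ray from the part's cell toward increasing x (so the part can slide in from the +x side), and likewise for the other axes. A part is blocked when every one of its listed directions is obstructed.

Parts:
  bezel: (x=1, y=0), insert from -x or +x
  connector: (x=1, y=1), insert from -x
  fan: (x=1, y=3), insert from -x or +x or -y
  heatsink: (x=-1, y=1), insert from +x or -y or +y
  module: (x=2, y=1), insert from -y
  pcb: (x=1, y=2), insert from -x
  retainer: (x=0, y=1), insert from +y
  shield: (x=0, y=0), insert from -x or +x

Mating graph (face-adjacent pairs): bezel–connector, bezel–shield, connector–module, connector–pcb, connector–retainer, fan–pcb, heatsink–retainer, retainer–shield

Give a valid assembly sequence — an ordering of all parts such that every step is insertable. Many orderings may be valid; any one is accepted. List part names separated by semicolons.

1. shield@(0, 0) [-x clear] — {shield}
2. bezel@(1, 0) [+x clear] — {bezel, shield}
3. connector@(1, 1) [-x clear] — {bezel, connector, shield}
4. module@(2, 1) [-y clear] — {bezel, connector, module, shield}
5. retainer@(0, 1) [+y clear] — {bezel, connector, module, retainer, shield}
6. heatsink@(-1, 1) [-y clear] — {bezel, connector, heatsink, module, retainer, shield}
7. pcb@(1, 2) [-x clear] — {bezel, connector, heatsink, module, pcb, retainer, shield}
8. fan@(1, 3) [-x clear] — {bezel, connector, fan, heatsink, module, pcb, retainer, shield}

shield; bezel; connector; module; retainer; heatsink; pcb; fan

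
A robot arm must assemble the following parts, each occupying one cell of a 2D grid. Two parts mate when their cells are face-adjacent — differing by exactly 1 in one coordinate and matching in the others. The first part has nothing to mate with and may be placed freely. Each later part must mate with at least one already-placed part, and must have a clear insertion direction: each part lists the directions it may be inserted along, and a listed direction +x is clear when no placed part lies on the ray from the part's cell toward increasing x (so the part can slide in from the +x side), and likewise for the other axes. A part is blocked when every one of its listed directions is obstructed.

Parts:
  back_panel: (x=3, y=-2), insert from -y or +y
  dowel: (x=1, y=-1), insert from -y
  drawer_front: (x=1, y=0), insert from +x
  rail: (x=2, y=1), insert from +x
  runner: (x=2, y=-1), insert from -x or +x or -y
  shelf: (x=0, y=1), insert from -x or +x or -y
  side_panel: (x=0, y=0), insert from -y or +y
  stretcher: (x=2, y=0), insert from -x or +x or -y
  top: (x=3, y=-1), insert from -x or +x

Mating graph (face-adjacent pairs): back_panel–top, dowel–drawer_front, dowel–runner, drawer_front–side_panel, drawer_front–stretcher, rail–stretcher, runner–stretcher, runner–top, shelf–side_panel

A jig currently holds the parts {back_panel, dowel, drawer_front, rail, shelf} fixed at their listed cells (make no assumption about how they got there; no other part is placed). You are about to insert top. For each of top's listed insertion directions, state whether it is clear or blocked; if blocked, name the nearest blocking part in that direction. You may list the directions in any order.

-x: nearest on ray is dowel@(1, -1) ⇒ blocked
+x: ray from top(3, -1) has no placed part ⇒ clear

+x: clear; -x: blocked by dowel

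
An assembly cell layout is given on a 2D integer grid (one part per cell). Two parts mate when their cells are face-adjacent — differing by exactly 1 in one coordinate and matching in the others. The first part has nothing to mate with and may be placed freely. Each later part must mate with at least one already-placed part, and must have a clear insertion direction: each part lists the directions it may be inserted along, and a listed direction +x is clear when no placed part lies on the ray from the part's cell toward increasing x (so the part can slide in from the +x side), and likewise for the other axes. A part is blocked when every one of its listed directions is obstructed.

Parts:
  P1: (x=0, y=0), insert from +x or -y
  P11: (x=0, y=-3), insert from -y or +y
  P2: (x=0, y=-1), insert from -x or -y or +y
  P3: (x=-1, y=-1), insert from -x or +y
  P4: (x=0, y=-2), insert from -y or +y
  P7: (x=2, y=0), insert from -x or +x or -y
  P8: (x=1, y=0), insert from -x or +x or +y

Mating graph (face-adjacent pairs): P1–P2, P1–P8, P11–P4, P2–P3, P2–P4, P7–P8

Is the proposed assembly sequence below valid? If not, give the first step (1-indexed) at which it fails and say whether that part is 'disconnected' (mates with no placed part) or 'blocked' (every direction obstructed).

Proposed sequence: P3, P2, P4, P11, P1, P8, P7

Valid

1. P3@(-1, -1) [-x clear] — {P3}
2. P2@(0, -1) [-y clear] — {P2, P3}
3. P4@(0, -2) [-y clear] — {P2, P3, P4}
4. P11@(0, -3) [-y clear] — {P11, P2, P3, P4}
5. P1@(0, 0) [+x clear] — {P1, P11, P2, P3, P4}
6. P8@(1, 0) [+x clear] — {P1, P11, P2, P3, P4, P8}
7. P7@(2, 0) [+x clear] — {P1, P11, P2, P3, P4, P7, P8}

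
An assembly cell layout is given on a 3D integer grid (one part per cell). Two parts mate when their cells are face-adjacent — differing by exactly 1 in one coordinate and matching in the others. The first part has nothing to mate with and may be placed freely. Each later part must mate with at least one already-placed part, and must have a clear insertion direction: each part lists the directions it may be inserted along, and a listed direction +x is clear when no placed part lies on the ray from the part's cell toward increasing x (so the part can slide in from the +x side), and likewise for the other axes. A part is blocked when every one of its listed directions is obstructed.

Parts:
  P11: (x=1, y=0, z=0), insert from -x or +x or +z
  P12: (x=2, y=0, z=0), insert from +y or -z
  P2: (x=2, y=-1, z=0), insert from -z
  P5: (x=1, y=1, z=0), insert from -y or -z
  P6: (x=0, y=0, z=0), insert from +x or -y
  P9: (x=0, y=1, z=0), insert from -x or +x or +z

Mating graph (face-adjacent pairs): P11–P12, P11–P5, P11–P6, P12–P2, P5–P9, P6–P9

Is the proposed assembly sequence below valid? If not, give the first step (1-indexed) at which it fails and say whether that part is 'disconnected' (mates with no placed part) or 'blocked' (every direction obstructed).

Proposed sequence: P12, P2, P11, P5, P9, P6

Valid

1. P12@(2, 0, 0) [+y clear] — {P12}
2. P2@(2, -1, 0) [-z clear] — {P12, P2}
3. P11@(1, 0, 0) [-x clear] — {P11, P12, P2}
4. P5@(1, 1, 0) [-z clear] — {P11, P12, P2, P5}
5. P9@(0, 1, 0) [-x clear] — {P11, P12, P2, P5, P9}
6. P6@(0, 0, 0) [-y clear] — {P11, P12, P2, P5, P6, P9}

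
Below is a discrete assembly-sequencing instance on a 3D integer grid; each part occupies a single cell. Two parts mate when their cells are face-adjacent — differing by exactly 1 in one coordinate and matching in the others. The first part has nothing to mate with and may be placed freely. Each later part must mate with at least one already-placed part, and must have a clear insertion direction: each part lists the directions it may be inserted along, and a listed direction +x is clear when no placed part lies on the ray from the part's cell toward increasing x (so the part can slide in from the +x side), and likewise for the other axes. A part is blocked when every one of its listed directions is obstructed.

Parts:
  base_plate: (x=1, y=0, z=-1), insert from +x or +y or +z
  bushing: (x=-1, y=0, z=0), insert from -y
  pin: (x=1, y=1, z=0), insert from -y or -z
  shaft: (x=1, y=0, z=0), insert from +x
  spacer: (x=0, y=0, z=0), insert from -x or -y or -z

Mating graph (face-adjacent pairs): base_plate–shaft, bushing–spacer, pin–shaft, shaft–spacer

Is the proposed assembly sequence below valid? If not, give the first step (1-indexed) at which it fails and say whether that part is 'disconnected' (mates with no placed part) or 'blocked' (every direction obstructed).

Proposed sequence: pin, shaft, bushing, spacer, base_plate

Invalid at step 3 (disconnected)

1. pin@(1, 1, 0) [-y clear] — {pin}
2. shaft@(1, 0, 0) [+x clear] — {pin, shaft}
3. bushing@(-1, 0, 0) — no placed neighbour ⇒ disconnected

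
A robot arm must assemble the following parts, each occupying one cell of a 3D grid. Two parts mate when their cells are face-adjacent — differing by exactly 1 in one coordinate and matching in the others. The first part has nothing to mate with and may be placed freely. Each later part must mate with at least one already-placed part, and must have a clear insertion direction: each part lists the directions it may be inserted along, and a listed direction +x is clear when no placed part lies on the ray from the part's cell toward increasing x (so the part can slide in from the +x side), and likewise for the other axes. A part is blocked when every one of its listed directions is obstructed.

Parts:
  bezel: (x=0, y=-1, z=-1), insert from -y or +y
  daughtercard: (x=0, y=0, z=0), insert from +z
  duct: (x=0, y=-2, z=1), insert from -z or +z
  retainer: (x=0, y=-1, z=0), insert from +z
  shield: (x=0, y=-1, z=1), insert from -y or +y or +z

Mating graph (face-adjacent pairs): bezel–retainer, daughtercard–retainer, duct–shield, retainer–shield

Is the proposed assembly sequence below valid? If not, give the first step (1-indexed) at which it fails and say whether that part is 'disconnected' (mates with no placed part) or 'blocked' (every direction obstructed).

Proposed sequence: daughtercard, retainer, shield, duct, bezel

1. daughtercard@(0, 0, 0) [+z clear] — {daughtercard}
2. retainer@(0, -1, 0) [+z clear] — {daughtercard, retainer}
3. shield@(0, -1, 1) [-y clear] — {daughtercard, retainer, shield}
4. duct@(0, -2, 1) [-z clear] — {daughtercard, duct, retainer, shield}
5. bezel@(0, -1, -1) [-y clear] — {bezel, daughtercard, duct, retainer, shield}

Valid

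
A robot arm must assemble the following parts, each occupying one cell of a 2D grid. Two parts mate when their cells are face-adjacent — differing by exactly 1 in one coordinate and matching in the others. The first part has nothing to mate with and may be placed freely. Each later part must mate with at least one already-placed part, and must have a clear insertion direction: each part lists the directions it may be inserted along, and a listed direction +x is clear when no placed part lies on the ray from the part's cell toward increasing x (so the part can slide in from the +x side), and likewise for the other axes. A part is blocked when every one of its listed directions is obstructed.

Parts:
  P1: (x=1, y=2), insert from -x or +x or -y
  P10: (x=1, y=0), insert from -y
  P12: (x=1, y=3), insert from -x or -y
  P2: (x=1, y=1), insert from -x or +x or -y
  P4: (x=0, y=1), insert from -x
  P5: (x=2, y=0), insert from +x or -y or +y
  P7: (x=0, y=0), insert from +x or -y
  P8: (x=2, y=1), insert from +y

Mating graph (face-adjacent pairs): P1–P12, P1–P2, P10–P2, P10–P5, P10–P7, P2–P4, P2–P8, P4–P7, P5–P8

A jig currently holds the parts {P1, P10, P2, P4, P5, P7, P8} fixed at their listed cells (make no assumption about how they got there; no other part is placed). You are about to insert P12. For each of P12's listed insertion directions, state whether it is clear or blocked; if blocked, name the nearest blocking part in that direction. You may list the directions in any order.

-x: ray from P12(1, 3) has no placed part ⇒ clear
-y: nearest on ray is P1@(1, 2) ⇒ blocked

-x: clear; -y: blocked by P1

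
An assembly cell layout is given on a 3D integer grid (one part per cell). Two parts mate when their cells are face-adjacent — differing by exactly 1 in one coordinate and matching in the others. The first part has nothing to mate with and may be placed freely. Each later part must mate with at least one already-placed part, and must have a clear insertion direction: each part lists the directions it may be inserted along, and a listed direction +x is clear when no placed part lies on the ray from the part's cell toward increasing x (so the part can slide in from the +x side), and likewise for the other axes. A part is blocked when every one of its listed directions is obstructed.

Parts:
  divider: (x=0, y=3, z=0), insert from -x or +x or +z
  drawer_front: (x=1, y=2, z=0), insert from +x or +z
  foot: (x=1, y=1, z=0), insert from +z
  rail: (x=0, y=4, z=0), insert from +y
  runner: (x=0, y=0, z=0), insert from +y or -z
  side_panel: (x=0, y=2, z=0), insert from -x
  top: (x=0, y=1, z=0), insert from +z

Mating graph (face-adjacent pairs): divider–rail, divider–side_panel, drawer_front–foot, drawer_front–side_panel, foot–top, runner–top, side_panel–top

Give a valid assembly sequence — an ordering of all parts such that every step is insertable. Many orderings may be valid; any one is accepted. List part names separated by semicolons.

1. top@(0, 1, 0) [+z clear] — {top}
2. side_panel@(0, 2, 0) [-x clear] — {side_panel, top}
3. foot@(1, 1, 0) [+z clear] — {foot, side_panel, top}
4. runner@(0, 0, 0) [-z clear] — {foot, runner, side_panel, top}
5. drawer_front@(1, 2, 0) [+x clear] — {drawer_front, foot, runner, side_panel, top}
6. divider@(0, 3, 0) [-x clear] — {divider, drawer_front, foot, runner, side_panel, top}
7. rail@(0, 4, 0) [+y clear] — {divider, drawer_front, foot, rail, runner, side_panel, top}

top; side_panel; foot; runner; drawer_front; divider; rail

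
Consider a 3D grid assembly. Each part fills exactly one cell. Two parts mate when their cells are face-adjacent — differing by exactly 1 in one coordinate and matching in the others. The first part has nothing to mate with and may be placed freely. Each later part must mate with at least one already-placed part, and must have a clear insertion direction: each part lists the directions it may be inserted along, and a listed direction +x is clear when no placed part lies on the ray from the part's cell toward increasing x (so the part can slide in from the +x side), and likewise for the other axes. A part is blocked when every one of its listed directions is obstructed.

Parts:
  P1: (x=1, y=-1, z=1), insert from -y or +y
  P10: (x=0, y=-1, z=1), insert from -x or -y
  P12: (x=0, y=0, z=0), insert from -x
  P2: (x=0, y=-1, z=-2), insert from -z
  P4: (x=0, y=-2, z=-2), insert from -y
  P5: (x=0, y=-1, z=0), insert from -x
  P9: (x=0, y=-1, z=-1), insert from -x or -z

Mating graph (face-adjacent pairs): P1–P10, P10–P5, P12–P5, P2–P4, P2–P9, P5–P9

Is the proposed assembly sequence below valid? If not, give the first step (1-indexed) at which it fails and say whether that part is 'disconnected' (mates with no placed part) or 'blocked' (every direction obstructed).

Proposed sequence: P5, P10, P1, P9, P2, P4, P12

Valid

1. P5@(0, -1, 0) [-x clear] — {P5}
2. P10@(0, -1, 1) [-x clear] — {P10, P5}
3. P1@(1, -1, 1) [-y clear] — {P1, P10, P5}
4. P9@(0, -1, -1) [-x clear] — {P1, P10, P5, P9}
5. P2@(0, -1, -2) [-z clear] — {P1, P10, P2, P5, P9}
6. P4@(0, -2, -2) [-y clear] — {P1, P10, P2, P4, P5, P9}
7. P12@(0, 0, 0) [-x clear] — {P1, P10, P12, P2, P4, P5, P9}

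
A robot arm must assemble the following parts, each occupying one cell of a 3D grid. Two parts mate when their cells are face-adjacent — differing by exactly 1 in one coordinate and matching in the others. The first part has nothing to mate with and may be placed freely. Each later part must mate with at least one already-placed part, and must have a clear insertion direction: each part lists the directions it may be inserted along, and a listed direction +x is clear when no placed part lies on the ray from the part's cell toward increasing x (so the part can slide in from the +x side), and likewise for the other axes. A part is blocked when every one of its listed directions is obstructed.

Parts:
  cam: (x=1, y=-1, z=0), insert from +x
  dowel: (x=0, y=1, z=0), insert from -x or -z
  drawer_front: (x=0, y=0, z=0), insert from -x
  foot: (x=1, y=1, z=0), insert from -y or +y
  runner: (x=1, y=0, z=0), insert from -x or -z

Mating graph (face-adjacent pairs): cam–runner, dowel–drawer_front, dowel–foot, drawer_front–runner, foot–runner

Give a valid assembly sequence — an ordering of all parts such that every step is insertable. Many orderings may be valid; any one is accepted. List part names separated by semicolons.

foot; runner; drawer_front; cam; dowel

1. foot@(1, 1, 0) [-y clear] — {foot}
2. runner@(1, 0, 0) [-x clear] — {foot, runner}
3. drawer_front@(0, 0, 0) [-x clear] — {drawer_front, foot, runner}
4. cam@(1, -1, 0) [+x clear] — {cam, drawer_front, foot, runner}
5. dowel@(0, 1, 0) [-x clear] — {cam, dowel, drawer_front, foot, runner}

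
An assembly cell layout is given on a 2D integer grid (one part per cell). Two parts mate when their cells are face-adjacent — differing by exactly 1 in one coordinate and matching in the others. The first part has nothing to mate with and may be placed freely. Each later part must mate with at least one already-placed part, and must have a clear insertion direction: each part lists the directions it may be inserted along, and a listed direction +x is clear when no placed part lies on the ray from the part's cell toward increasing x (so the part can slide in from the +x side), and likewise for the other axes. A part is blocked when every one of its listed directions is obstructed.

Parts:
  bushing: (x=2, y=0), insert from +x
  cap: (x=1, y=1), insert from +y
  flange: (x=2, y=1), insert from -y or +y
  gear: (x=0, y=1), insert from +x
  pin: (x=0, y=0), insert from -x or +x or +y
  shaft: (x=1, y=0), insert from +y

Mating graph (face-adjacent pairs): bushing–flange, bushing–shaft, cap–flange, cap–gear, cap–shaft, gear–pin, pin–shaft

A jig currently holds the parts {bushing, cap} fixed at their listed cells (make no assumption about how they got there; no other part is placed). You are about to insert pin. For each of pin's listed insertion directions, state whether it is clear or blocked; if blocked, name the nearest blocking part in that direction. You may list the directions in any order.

+x: blocked by bushing; +y: clear; -x: clear

-x: ray from pin(0, 0) has no placed part ⇒ clear
+x: nearest on ray is bushing@(2, 0) ⇒ blocked
+y: ray from pin(0, 0) has no placed part ⇒ clear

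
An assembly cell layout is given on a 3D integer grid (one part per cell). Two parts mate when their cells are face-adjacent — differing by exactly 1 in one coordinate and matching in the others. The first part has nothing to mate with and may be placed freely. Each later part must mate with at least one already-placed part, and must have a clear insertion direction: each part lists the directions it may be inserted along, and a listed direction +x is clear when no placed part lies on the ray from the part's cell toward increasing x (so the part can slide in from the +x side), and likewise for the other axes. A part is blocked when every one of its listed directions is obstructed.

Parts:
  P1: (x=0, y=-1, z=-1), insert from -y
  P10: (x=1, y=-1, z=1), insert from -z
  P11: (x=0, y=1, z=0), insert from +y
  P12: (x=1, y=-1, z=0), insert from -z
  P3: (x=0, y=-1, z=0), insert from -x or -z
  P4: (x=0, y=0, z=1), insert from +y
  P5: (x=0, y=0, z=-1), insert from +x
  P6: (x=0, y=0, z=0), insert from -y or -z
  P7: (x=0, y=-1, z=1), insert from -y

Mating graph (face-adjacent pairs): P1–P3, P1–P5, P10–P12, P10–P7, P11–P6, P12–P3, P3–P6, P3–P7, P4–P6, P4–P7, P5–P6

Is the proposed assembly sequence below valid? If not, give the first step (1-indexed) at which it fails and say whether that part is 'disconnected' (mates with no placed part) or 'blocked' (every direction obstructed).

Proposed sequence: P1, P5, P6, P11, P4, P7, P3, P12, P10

1. P1@(0, -1, -1) [-y clear] — {P1}
2. P5@(0, 0, -1) [+x clear] — {P1, P5}
3. P6@(0, 0, 0) [-y clear] — {P1, P5, P6}
4. P11@(0, 1, 0) [+y clear] — {P1, P11, P5, P6}
5. P4@(0, 0, 1) [+y clear] — {P1, P11, P4, P5, P6}
6. P7@(0, -1, 1) [-y clear] — {P1, P11, P4, P5, P6, P7}
7. P3@(0, -1, 0) [-x clear] — {P1, P11, P3, P4, P5, P6, P7}
8. P12@(1, -1, 0) [-z clear] — {P1, P11, P12, P3, P4, P5, P6, P7}
9. P10@(1, -1, 1) — -z all obstructed ⇒ blocked

Invalid at step 9 (blocked)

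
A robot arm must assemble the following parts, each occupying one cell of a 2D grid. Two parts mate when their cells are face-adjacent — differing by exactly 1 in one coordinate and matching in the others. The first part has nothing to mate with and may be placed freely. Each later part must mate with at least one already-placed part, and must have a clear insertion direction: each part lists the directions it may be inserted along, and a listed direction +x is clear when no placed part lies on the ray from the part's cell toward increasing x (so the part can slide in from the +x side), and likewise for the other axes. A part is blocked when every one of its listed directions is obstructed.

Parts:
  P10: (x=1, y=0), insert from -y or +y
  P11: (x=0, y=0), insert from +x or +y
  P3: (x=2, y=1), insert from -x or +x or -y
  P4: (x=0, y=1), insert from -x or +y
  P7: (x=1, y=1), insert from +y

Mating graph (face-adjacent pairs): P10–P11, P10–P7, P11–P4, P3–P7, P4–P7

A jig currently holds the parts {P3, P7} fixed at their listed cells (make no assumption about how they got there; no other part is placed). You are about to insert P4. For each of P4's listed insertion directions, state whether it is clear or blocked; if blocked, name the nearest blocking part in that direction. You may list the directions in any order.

+y: clear; -x: clear

-x: ray from P4(0, 1) has no placed part ⇒ clear
+y: ray from P4(0, 1) has no placed part ⇒ clear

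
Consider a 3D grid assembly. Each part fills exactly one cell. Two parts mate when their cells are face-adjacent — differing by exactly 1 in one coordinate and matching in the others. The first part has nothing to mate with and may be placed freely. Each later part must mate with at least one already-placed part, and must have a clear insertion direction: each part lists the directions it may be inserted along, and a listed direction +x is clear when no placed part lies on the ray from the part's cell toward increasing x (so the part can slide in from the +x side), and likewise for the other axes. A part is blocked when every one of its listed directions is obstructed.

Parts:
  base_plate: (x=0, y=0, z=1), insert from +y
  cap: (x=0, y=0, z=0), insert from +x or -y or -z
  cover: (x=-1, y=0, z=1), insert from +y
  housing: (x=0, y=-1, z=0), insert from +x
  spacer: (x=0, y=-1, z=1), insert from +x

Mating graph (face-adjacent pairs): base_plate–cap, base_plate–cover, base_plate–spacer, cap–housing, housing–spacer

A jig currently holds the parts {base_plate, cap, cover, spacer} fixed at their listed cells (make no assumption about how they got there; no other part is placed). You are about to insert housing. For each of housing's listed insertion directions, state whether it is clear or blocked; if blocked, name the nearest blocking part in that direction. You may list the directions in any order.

+x: ray from housing(0, -1, 0) has no placed part ⇒ clear

+x: clear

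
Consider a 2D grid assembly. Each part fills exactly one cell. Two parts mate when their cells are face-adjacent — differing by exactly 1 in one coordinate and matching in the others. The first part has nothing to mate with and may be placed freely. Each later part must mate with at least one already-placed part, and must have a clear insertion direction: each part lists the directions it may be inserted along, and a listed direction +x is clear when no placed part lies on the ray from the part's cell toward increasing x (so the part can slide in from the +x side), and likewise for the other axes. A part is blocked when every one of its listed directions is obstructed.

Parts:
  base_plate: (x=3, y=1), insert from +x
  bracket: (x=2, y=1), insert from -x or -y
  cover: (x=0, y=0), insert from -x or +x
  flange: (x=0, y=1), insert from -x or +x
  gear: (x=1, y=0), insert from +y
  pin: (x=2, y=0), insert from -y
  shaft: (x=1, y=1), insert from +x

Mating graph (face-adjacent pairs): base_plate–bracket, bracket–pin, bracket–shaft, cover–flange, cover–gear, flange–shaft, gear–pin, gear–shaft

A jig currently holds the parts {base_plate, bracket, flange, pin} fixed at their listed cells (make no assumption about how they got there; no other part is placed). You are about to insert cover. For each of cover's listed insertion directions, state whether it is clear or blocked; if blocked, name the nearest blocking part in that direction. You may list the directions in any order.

+x: blocked by pin; -x: clear

-x: ray from cover(0, 0) has no placed part ⇒ clear
+x: nearest on ray is pin@(2, 0) ⇒ blocked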